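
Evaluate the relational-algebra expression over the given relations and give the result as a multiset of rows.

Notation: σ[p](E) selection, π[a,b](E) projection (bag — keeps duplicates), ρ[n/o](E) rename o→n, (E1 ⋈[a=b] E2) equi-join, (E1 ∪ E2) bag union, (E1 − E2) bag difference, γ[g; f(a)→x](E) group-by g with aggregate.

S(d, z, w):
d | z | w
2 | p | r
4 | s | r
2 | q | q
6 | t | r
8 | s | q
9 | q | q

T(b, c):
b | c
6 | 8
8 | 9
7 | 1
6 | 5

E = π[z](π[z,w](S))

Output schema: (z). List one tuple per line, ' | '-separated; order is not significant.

Subexpression sizes:
  S → 6
  π[z,w](S) → 6
  π[z](π[z,w](S)) → 6

== RESULT ==
z
p
q
q
s
s
t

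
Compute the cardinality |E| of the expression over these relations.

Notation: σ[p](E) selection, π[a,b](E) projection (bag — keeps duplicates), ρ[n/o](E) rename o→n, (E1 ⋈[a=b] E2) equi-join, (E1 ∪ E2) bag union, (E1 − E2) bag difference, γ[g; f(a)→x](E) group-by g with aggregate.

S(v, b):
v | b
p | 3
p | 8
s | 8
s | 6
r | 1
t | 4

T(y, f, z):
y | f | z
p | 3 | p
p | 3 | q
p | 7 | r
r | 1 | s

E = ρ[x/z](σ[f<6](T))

Subexpression sizes:
  T → 4
  σ[f<6](T) → 3
  ρ[x/z](σ[f<6](T)) → 3

|E| = 3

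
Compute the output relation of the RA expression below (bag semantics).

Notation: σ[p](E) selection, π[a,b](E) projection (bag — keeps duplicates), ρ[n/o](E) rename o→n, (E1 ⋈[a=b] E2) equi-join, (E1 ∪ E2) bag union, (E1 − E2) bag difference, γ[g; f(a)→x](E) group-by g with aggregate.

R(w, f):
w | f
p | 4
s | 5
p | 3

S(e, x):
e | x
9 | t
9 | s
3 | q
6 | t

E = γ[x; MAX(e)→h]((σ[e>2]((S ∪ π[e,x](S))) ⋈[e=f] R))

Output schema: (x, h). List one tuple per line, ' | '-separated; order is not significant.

Subexpression sizes:
  S → 4
  S → 4
  π[e,x](S) → 4
  (S ∪ π[e,x](S)) → 8
  σ[e>2]((S ∪ π[e,x](S))) → 8
  R → 3
  (σ[e>2]((S ∪ π[e,x](S))) ⋈[e=f] R) → 2
  γ[x; MAX(e)→h]((σ[e>2]((S ∪ π[e,x](S))) ⋈[e=f] R)) → 1

== RESULT ==
x | h
q | 3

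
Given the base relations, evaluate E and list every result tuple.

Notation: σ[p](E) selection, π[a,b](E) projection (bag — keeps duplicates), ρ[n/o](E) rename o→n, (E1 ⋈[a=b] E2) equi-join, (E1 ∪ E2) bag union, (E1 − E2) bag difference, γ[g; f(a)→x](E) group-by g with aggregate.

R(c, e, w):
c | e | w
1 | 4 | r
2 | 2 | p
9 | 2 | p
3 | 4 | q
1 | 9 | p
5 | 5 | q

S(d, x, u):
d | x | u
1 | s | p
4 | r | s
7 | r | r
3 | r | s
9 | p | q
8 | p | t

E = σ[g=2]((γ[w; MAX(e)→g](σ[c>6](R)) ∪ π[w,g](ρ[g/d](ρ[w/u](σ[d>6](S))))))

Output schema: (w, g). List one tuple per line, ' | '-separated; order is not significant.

Row counts bottom-up:
  R → 6
  σ[c>6](R) → 1
  γ[w; MAX(e)→g](σ[c>6](R)) → 1
  S → 6
  σ[d>6](S) → 3
  ρ[w/u](σ[d>6](S)) → 3
  ρ[g/d](ρ[w/u](σ[d>6](S))) → 3
  π[w,g](ρ[g/d](ρ[w/u](σ[d>6](S)))) → 3
  (γ[w; MAX(e)→g](σ[c>6](R)) ∪ π[w,g](ρ[g/d](ρ[w/u](σ[d>6](S))))) → 4
  σ[g=2]((γ[w; MAX(e)→g](σ[c>6](R)) ∪ π[w,g](ρ[g/d](ρ[w/u](σ[d>6](S)))))) → 1

== RESULT ==
w | g
p | 2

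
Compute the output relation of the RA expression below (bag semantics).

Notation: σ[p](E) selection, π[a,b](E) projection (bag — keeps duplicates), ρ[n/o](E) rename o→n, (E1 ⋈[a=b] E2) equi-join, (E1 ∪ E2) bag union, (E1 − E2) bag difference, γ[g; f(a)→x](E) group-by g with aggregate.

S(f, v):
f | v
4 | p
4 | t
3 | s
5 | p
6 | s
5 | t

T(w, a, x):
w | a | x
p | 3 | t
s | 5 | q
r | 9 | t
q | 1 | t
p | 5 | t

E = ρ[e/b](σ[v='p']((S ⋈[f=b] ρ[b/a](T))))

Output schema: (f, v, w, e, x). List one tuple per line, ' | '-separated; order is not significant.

Stepwise |·|:
  S → 6
  T → 5
  ρ[b/a](T) → 5
  (S ⋈[f=b] ρ[b/a](T)) → 5
  σ[v='p']((S ⋈[f=b] ρ[b/a](T))) → 2
  ρ[e/b](σ[v='p']((S ⋈[f=b] ρ[b/a](T)))) → 2

== RESULT ==
f | v | w | e | x
5 | p | p | 5 | t
5 | p | s | 5 | q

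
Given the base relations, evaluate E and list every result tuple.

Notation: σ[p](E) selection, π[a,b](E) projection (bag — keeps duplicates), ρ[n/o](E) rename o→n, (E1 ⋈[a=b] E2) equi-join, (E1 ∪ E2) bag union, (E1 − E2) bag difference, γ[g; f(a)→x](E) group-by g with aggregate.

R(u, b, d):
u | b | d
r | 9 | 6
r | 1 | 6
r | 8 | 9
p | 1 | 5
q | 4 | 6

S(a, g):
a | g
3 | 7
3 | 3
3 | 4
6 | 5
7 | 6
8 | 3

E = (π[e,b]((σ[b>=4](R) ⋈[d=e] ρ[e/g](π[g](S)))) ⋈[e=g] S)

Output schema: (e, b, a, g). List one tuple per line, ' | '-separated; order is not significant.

Subexpression sizes:
  R → 5
  σ[b>=4](R) → 3
  S → 6
  π[g](S) → 6
  ρ[e/g](π[g](S)) → 6
  (σ[b>=4](R) ⋈[d=e] ρ[e/g](π[g](S))) → 2
  π[e,b]((σ[b>=4](R) ⋈[d=e] ρ[e/g](π[g](S)))) → 2
  S → 6
  (π[e,b]((σ[b>=4](R) ⋈[d=e] ρ[e/g](π[g](S)))) ⋈[e=g] S) → 2

== RESULT ==
e | b | a | g
6 | 4 | 7 | 6
6 | 9 | 7 | 6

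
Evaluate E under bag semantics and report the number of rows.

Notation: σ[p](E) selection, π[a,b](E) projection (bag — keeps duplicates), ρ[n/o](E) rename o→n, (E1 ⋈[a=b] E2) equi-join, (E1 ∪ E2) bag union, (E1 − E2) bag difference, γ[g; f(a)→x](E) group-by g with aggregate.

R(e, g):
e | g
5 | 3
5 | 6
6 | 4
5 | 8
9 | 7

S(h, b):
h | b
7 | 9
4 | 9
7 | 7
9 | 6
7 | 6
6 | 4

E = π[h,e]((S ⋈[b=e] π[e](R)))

Per-node cardinality:
  S → 6
  R → 5
  π[e](R) → 5
  (S ⋈[b=e] π[e](R)) → 4
  π[h,e]((S ⋈[b=e] π[e](R))) → 4

|E| = 4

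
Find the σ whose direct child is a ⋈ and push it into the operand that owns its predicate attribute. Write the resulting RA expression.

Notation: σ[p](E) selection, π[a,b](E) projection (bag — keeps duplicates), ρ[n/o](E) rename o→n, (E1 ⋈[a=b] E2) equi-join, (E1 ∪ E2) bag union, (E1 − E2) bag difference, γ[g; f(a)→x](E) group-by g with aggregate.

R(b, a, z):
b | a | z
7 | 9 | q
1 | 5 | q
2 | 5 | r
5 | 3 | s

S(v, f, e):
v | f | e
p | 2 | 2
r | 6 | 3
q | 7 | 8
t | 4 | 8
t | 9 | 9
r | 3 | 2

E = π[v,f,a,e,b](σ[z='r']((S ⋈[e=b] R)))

σ filters on z, owned by the right side.
E' = π[v,f,a,e,b]((S ⋈[e=b] σ[z='r'](R)))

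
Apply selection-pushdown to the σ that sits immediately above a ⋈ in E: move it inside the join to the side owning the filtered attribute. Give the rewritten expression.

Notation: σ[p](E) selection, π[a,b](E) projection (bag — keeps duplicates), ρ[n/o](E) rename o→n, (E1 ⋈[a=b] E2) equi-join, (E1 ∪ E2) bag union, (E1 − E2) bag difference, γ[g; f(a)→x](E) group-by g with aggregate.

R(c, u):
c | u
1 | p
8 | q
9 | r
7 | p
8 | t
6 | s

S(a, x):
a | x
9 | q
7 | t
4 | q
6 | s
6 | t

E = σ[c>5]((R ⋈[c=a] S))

σ filters on c, owned by the left side.
E' = (σ[c>5](R) ⋈[c=a] S)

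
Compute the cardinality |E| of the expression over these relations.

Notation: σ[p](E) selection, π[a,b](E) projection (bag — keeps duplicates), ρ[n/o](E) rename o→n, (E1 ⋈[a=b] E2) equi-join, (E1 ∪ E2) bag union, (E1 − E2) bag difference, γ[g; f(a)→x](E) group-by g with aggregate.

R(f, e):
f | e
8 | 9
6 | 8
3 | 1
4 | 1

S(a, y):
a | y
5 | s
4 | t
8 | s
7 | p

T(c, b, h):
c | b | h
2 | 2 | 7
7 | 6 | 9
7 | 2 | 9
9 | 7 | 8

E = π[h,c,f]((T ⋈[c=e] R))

Per-node cardinality:
  T → 4
  R → 4
  (T ⋈[c=e] R) → 1
  π[h,c,f]((T ⋈[c=e] R)) → 1

|E| = 1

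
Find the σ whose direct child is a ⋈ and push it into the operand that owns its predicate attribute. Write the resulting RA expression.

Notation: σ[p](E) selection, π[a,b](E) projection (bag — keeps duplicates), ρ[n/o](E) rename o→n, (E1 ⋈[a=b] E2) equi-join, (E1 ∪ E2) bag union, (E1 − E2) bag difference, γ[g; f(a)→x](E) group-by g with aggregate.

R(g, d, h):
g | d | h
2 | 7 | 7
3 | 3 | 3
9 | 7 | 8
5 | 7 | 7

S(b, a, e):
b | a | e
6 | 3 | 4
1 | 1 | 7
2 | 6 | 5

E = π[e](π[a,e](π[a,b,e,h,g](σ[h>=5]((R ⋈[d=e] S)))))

σ filters on h, owned by the left side.
E' = π[e](π[a,e](π[a,b,e,h,g]((σ[h>=5](R) ⋈[d=e] S))))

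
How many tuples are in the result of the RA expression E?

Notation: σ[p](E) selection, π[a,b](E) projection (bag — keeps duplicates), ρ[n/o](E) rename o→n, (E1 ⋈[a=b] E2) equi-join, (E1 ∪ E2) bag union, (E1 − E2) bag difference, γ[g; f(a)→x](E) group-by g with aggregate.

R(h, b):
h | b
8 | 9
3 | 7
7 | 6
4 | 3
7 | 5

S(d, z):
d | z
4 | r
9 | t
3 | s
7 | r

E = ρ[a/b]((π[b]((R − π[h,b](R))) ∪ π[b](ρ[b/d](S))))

Row counts bottom-up:
  R → 5
  R → 5
  π[h,b](R) → 5
  (R − π[h,b](R)) → 0
  π[b]((R − π[h,b](R))) → 0
  S → 4
  ρ[b/d](S) → 4
  π[b](ρ[b/d](S)) → 4
  (π[b]((R − π[h,b](R))) ∪ π[b](ρ[b/d](S))) → 4
  ρ[a/b]((π[b]((R − π[h,b](R))) ∪ π[b](ρ[b/d](S)))) → 4

|E| = 4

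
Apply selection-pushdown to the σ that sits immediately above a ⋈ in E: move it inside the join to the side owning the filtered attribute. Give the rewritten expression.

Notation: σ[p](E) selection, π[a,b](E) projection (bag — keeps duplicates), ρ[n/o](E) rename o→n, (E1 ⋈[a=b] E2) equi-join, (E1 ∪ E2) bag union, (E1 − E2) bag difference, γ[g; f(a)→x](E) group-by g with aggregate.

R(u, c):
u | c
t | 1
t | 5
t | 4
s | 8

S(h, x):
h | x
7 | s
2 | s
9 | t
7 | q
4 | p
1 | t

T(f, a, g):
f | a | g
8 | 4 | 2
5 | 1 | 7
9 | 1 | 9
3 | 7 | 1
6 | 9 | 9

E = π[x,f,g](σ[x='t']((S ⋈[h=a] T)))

σ filters on x, owned by the left side.
E' = π[x,f,g]((σ[x='t'](S) ⋈[h=a] T))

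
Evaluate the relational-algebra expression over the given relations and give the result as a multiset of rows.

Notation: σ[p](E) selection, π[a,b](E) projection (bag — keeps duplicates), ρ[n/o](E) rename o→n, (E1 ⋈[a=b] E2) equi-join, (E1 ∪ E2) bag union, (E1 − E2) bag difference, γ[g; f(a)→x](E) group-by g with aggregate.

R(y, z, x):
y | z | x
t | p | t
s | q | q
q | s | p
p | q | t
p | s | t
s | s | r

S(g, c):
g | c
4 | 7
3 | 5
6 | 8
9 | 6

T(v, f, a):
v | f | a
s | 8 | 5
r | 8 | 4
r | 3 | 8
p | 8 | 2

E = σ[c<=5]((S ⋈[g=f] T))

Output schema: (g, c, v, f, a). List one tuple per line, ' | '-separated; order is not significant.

Stepwise |·|:
  S → 4
  T → 4
  (S ⋈[g=f] T) → 1
  σ[c<=5]((S ⋈[g=f] T)) → 1

== RESULT ==
g | c | v | f | a
3 | 5 | r | 3 | 8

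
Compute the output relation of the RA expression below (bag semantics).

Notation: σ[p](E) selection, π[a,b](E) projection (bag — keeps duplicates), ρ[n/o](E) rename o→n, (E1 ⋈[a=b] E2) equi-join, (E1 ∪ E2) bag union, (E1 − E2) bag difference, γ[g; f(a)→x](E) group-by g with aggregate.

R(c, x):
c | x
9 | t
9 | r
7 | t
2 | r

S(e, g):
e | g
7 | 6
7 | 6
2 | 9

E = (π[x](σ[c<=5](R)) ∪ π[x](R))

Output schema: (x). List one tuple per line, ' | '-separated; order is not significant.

Stepwise |·|:
  R → 4
  σ[c<=5](R) → 1
  π[x](σ[c<=5](R)) → 1
  R → 4
  π[x](R) → 4
  (π[x](σ[c<=5](R)) ∪ π[x](R)) → 5

== RESULT ==
x
r
r
r
t
t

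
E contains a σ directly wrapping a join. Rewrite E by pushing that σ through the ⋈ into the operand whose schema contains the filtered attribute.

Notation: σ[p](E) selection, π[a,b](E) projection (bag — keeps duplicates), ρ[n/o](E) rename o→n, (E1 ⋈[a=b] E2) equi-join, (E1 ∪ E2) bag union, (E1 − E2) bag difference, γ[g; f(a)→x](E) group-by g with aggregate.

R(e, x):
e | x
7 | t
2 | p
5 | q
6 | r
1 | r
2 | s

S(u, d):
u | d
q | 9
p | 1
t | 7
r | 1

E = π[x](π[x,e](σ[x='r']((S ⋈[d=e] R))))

σ filters on x, owned by the right side.
E' = π[x](π[x,e]((S ⋈[d=e] σ[x='r'](R))))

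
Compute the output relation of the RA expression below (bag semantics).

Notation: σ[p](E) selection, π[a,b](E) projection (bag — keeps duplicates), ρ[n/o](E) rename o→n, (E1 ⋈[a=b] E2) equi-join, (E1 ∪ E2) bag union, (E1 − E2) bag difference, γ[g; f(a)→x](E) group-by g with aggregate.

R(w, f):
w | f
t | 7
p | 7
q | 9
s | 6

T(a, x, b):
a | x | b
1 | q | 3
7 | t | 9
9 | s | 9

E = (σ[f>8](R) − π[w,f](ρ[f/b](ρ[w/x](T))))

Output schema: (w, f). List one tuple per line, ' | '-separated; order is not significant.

Per-node cardinality:
  R → 4
  σ[f>8](R) → 1
  T → 3
  ρ[w/x](T) → 3
  ρ[f/b](ρ[w/x](T)) → 3
  π[w,f](ρ[f/b](ρ[w/x](T))) → 3
  (σ[f>8](R) − π[w,f](ρ[f/b](ρ[w/x](T)))) → 1

== RESULT ==
w | f
q | 9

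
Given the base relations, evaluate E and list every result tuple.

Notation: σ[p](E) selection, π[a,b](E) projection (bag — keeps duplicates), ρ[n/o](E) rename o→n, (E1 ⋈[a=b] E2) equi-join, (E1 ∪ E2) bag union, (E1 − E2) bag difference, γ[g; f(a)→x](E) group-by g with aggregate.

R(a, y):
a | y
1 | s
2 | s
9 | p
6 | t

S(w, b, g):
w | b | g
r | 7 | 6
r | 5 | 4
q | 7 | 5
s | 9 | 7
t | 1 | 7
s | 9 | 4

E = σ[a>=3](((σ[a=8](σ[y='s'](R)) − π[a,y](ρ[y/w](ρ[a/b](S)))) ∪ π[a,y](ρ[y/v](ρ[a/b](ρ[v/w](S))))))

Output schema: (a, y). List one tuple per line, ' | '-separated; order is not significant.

Subexpression sizes:
  R → 4
  σ[y='s'](R) → 2
  σ[a=8](σ[y='s'](R)) → 0
  S → 6
  ρ[a/b](S) → 6
  ρ[y/w](ρ[a/b](S)) → 6
  π[a,y](ρ[y/w](ρ[a/b](S))) → 6
  (σ[a=8](σ[y='s'](R)) − π[a,y](ρ[y/w](ρ[a/b](S)))) → 0
  S → 6
  ρ[v/w](S) → 6
  ρ[a/b](ρ[v/w](S)) → 6
  ρ[y/v](ρ[a/b](ρ[v/w](S))) → 6
  π[a,y](ρ[y/v](ρ[a/b](ρ[v/w](S)))) → 6
  ((σ[a=8](σ[y='s'](R)) − π[a,y](ρ[y/w](ρ[a/b](S)))) ∪ π[a,y](ρ[y/v](ρ[a/b](ρ[v/w](S))))) → 6
  σ[a>=3](((σ[a=8](σ[y='s'](R)) − π[a,y](ρ[y/w](ρ[a/b](S)))) ∪ π[a,y](ρ[y/v](ρ[a/b](ρ[v/w](S)))))) → 5

== RESULT ==
a | y
5 | r
7 | q
7 | r
9 | s
9 | s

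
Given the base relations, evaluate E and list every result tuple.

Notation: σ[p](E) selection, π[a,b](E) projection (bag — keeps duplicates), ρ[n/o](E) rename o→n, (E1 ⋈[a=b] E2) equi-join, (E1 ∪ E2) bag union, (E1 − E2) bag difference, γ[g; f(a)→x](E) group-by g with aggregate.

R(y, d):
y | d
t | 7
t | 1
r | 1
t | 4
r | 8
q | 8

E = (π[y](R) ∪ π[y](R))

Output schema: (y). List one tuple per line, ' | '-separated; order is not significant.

Stepwise |·|:
  R → 6
  π[y](R) → 6
  R → 6
  π[y](R) → 6
  (π[y](R) ∪ π[y](R)) → 12

== RESULT ==
y
q
q
r
r
r
r
t
t
t
t
t
t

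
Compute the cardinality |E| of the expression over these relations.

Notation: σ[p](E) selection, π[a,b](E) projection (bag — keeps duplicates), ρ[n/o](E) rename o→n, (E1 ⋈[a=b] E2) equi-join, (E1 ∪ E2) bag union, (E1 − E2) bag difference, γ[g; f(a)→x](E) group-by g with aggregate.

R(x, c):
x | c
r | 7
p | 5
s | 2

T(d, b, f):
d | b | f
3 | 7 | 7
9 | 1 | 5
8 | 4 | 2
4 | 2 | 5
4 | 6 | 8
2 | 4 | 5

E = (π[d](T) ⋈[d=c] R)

Stepwise |·|:
  T → 6
  π[d](T) → 6
  R → 3
  (π[d](T) ⋈[d=c] R) → 1

|E| = 1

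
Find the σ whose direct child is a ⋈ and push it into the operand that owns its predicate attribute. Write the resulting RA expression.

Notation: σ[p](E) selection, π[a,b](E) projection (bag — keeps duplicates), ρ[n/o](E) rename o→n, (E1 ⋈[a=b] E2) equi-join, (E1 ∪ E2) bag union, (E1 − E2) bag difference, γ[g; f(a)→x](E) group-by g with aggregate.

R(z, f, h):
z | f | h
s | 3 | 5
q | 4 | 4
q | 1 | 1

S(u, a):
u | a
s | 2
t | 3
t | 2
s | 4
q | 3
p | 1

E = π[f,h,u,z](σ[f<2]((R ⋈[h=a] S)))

σ filters on f, owned by the left side.
E' = π[f,h,u,z]((σ[f<2](R) ⋈[h=a] S))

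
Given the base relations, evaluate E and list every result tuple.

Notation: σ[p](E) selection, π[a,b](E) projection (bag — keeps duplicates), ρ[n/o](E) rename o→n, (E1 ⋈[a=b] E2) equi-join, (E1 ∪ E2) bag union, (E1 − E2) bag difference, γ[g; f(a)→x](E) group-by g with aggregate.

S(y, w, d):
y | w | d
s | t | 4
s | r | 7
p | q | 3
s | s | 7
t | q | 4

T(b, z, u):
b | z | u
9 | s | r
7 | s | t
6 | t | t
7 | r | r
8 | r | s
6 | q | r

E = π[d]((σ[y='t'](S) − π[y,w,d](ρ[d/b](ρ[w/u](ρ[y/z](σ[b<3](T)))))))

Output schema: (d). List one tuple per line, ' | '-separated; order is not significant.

Subexpression sizes:
  S → 5
  σ[y='t'](S) → 1
  T → 6
  σ[b<3](T) → 0
  ρ[y/z](σ[b<3](T)) → 0
  ρ[w/u](ρ[y/z](σ[b<3](T))) → 0
  ρ[d/b](ρ[w/u](ρ[y/z](σ[b<3](T)))) → 0
  π[y,w,d](ρ[d/b](ρ[w/u](ρ[y/z](σ[b<3](T))))) → 0
  (σ[y='t'](S) − π[y,w,d](ρ[d/b](ρ[w/u](ρ[y/z](σ[b<3](T)))))) → 1
  π[d]((σ[y='t'](S) − π[y,w,d](ρ[d/b](ρ[w/u](ρ[y/z](σ[b<3](T))))))) → 1

== RESULT ==
d
4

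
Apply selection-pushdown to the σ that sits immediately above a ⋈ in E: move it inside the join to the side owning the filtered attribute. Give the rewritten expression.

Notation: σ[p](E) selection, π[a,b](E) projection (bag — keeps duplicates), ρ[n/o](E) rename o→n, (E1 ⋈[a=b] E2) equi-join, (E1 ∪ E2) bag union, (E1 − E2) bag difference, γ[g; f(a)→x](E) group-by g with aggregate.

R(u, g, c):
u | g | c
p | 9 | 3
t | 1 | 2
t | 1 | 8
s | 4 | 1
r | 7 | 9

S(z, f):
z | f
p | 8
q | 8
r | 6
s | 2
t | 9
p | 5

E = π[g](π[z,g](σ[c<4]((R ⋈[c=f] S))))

σ filters on c, owned by the left side.
E' = π[g](π[z,g]((σ[c<4](R) ⋈[c=f] S)))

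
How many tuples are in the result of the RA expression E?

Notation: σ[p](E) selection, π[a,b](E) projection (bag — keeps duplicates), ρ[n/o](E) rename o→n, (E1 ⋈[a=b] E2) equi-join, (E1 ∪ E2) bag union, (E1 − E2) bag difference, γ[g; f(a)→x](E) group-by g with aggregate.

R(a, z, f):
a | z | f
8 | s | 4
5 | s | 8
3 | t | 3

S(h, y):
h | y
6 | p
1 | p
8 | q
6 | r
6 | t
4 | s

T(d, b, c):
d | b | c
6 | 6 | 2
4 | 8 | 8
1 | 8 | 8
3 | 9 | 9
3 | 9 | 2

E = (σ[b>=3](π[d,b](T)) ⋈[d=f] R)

Row counts bottom-up:
  T → 5
  π[d,b](T) → 5
  σ[b>=3](π[d,b](T)) → 5
  R → 3
  (σ[b>=3](π[d,b](T)) ⋈[d=f] R) → 3

|E| = 3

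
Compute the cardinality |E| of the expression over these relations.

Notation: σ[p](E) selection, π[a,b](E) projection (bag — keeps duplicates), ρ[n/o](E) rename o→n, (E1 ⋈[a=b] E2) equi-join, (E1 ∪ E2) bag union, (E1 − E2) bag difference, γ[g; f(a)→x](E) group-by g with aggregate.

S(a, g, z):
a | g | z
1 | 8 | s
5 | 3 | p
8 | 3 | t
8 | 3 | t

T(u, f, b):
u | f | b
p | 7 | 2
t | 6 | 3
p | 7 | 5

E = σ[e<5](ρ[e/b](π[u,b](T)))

Stepwise |·|:
  T → 3
  π[u,b](T) → 3
  ρ[e/b](π[u,b](T)) → 3
  σ[e<5](ρ[e/b](π[u,b](T))) → 2

|E| = 2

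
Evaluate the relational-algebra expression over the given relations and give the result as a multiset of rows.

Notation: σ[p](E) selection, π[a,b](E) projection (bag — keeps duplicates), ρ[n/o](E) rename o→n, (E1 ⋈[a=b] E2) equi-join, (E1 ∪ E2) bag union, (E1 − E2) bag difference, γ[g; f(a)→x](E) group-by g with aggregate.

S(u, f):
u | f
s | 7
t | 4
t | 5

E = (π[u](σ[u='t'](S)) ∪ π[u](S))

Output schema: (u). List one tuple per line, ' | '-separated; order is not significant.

Stepwise |·|:
  S → 3
  σ[u='t'](S) → 2
  π[u](σ[u='t'](S)) → 2
  S → 3
  π[u](S) → 3
  (π[u](σ[u='t'](S)) ∪ π[u](S)) → 5

== RESULT ==
u
s
t
t
t
t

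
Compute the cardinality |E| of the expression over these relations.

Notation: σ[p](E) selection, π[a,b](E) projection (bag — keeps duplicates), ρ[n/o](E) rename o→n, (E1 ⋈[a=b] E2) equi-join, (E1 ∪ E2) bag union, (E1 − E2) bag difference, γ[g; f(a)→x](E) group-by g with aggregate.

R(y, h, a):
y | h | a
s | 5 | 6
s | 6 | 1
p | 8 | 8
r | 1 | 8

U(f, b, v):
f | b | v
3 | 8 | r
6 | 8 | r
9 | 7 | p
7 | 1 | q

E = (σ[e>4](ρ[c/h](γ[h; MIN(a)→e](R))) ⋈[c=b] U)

Row counts bottom-up:
  R → 4
  γ[h; MIN(a)→e](R) → 4
  ρ[c/h](γ[h; MIN(a)→e](R)) → 4
  σ[e>4](ρ[c/h](γ[h; MIN(a)→e](R))) → 3
  U → 4
  (σ[e>4](ρ[c/h](γ[h; MIN(a)→e](R))) ⋈[c=b] U) → 3

|E| = 3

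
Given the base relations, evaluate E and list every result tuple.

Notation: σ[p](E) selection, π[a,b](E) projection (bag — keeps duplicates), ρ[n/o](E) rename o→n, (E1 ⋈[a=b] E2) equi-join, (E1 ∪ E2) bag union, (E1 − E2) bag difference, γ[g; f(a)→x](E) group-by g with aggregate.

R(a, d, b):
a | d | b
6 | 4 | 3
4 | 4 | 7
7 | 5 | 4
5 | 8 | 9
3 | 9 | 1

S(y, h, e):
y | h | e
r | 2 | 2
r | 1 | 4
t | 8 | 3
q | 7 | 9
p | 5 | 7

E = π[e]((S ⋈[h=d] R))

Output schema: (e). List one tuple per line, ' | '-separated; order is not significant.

Row counts bottom-up:
  S → 5
  R → 5
  (S ⋈[h=d] R) → 2
  π[e]((S ⋈[h=d] R)) → 2

== RESULT ==
e
3
7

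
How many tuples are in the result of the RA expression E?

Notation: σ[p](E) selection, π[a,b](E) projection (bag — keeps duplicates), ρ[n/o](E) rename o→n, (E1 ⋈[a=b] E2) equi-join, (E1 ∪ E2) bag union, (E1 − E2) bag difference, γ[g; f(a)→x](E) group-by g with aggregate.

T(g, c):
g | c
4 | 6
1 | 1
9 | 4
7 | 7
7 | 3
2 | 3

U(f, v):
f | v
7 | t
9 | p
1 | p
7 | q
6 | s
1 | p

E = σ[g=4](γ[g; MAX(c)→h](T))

Subexpression sizes:
  T → 6
  γ[g; MAX(c)→h](T) → 5
  σ[g=4](γ[g; MAX(c)→h](T)) → 1

|E| = 1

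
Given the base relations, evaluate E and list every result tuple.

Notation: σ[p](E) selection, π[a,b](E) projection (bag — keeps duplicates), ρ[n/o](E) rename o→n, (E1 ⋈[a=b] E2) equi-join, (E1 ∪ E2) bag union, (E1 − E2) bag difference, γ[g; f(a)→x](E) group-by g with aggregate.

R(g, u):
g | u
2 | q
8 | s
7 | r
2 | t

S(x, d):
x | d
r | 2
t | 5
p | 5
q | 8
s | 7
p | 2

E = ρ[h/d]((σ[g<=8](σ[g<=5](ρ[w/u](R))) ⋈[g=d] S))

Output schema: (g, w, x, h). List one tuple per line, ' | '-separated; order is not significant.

Subexpression sizes:
  R → 4
  ρ[w/u](R) → 4
  σ[g<=5](ρ[w/u](R)) → 2
  σ[g<=8](σ[g<=5](ρ[w/u](R))) → 2
  S → 6
  (σ[g<=8](σ[g<=5](ρ[w/u](R))) ⋈[g=d] S) → 4
  ρ[h/d]((σ[g<=8](σ[g<=5](ρ[w/u](R))) ⋈[g=d] S)) → 4

== RESULT ==
g | w | x | h
2 | q | p | 2
2 | q | r | 2
2 | t | p | 2
2 | t | r | 2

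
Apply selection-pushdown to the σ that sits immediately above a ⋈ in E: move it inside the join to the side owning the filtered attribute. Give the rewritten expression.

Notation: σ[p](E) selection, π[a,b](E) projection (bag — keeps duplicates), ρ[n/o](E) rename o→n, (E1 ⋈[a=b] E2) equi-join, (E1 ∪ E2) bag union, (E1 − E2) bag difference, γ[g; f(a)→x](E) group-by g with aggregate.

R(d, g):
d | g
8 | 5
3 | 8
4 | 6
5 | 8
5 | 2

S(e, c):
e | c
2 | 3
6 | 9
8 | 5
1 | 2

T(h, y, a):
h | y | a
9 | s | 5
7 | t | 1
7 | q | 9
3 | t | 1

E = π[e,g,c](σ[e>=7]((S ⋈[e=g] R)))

σ filters on e, owned by the left side.
E' = π[e,g,c]((σ[e>=7](S) ⋈[e=g] R))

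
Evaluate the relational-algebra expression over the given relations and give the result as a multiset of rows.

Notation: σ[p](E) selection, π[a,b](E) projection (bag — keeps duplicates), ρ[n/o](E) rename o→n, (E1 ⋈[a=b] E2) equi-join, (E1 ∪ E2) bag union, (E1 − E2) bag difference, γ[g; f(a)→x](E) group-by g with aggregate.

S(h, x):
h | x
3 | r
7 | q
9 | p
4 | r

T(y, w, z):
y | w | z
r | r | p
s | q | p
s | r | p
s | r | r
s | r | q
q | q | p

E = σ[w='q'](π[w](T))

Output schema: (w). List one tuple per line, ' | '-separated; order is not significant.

Stepwise |·|:
  T → 6
  π[w](T) → 6
  σ[w='q'](π[w](T)) → 2

== RESULT ==
w
q
q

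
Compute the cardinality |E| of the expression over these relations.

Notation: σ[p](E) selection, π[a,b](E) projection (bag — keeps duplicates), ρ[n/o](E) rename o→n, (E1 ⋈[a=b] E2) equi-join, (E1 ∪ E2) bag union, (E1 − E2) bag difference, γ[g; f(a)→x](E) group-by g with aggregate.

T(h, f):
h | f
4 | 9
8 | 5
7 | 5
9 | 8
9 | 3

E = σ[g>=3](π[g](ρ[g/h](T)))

Subexpression sizes:
  T → 5
  ρ[g/h](T) → 5
  π[g](ρ[g/h](T)) → 5
  σ[g>=3](π[g](ρ[g/h](T))) → 5

|E| = 5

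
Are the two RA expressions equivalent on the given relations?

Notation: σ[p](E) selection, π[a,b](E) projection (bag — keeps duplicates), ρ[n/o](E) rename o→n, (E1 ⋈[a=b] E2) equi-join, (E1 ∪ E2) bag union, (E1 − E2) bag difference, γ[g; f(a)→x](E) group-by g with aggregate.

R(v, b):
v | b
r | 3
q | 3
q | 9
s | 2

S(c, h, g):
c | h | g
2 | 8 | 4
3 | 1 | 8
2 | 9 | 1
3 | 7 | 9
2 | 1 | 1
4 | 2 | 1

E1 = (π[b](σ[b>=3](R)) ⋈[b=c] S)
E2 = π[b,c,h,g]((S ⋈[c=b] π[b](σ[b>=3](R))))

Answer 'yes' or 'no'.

E1 stepwise |·|:
  R → 4
  σ[b>=3](R) → 3
  π[b](σ[b>=3](R)) → 3
  S → 6
  (π[b](σ[b>=3](R)) ⋈[b=c] S) → 4
E2 stepwise |·|:
  S → 6
  R → 4
  σ[b>=3](R) → 3
  π[b](σ[b>=3](R)) → 3
  (S ⋈[c=b] π[b](σ[b>=3](R))) → 4
  π[b,c,h,g]((S ⋈[c=b] π[b](σ[b>=3](R)))) → 4

E1 and E2 produce the same multiset:
b | c | h | g
3 | 3 | 1 | 8
3 | 3 | 1 | 8
3 | 3 | 7 | 9
3 | 3 | 7 | 9

yes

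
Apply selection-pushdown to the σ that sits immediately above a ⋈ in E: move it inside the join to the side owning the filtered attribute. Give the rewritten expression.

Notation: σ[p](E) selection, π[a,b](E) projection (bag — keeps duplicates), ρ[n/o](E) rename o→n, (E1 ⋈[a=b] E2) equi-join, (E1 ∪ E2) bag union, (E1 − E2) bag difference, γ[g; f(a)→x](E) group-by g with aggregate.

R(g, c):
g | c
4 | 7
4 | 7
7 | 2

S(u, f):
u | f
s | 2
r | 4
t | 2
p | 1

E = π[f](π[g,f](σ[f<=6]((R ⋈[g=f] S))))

σ filters on f, owned by the right side.
E' = π[f](π[g,f]((R ⋈[g=f] σ[f<=6](S))))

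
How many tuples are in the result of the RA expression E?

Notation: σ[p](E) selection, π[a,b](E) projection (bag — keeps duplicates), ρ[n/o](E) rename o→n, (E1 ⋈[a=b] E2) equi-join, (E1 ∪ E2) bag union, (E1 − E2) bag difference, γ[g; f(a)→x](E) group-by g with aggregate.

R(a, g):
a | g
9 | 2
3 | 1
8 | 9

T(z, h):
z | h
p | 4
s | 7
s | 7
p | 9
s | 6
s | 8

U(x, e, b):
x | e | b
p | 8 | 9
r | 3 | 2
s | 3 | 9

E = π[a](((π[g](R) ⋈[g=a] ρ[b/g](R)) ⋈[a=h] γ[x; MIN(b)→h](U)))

Stepwise |·|:
  R → 3
  π[g](R) → 3
  R → 3
  ρ[b/g](R) → 3
  (π[g](R) ⋈[g=a] ρ[b/g](R)) → 1
  U → 3
  γ[x; MIN(b)→h](U) → 3
  ((π[g](R) ⋈[g=a] ρ[b/g](R)) ⋈[a=h] γ[x; MIN(b)→h](U)) → 2
  π[a](((π[g](R) ⋈[g=a] ρ[b/g](R)) ⋈[a=h] γ[x; MIN(b)→h](U))) → 2

|E| = 2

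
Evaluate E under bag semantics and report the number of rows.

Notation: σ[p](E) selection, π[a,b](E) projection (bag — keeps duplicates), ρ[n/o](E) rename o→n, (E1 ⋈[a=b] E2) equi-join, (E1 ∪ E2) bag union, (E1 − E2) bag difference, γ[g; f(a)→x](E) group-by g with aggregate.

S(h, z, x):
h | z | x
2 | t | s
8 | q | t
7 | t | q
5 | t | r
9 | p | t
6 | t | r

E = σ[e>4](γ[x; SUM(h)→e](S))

Stepwise |·|:
  S → 6
  γ[x; SUM(h)→e](S) → 4
  σ[e>4](γ[x; SUM(h)→e](S)) → 3

|E| = 3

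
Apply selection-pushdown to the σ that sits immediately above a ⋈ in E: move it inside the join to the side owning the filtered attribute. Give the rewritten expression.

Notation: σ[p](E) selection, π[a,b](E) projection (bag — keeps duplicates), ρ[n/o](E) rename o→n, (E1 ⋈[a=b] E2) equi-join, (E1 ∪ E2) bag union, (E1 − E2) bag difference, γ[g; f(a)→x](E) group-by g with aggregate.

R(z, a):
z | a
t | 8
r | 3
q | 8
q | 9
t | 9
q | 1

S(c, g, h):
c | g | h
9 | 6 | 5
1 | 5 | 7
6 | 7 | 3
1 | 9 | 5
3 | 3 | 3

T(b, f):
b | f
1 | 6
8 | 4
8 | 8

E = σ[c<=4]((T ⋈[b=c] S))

σ filters on c, owned by the right side.
E' = (T ⋈[b=c] σ[c<=4](S))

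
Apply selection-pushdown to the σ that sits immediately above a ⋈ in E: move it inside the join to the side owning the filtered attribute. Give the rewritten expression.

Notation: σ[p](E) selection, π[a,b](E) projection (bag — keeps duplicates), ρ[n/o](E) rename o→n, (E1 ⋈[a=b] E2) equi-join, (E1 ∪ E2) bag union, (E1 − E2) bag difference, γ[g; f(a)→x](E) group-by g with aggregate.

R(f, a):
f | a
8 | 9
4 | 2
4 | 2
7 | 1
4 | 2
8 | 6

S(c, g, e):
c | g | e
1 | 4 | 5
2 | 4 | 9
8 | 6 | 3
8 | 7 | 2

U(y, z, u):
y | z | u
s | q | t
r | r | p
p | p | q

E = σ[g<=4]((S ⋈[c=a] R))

σ filters on g, owned by the left side.
E' = (σ[g<=4](S) ⋈[c=a] R)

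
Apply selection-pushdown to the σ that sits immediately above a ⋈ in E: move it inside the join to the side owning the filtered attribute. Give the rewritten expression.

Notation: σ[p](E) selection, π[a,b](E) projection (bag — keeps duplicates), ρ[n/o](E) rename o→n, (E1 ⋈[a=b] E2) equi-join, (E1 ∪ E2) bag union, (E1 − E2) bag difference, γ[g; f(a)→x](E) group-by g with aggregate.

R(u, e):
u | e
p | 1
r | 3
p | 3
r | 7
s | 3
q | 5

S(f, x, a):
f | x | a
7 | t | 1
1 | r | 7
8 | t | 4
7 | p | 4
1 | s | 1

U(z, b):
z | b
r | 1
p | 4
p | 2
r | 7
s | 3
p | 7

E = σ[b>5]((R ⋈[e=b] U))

σ filters on b, owned by the right side.
E' = (R ⋈[e=b] σ[b>5](U))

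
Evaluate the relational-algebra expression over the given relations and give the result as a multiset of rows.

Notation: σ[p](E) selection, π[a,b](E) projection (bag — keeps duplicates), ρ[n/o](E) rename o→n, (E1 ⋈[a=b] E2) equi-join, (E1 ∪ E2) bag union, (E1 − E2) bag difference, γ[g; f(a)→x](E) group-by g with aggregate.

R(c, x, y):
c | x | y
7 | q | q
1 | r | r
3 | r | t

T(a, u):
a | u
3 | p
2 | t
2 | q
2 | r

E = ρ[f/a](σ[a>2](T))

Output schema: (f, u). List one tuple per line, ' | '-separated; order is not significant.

Per-node cardinality:
  T → 4
  σ[a>2](T) → 1
  ρ[f/a](σ[a>2](T)) → 1

== RESULT ==
f | u
3 | p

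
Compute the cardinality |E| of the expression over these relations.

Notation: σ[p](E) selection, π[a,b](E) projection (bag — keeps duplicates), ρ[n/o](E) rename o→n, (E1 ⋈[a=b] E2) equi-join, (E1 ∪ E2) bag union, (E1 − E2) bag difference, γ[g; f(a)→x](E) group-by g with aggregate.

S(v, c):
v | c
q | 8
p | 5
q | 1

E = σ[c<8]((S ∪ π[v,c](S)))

Row counts bottom-up:
  S → 3
  S → 3
  π[v,c](S) → 3
  (S ∪ π[v,c](S)) → 6
  σ[c<8]((S ∪ π[v,c](S))) → 4

|E| = 4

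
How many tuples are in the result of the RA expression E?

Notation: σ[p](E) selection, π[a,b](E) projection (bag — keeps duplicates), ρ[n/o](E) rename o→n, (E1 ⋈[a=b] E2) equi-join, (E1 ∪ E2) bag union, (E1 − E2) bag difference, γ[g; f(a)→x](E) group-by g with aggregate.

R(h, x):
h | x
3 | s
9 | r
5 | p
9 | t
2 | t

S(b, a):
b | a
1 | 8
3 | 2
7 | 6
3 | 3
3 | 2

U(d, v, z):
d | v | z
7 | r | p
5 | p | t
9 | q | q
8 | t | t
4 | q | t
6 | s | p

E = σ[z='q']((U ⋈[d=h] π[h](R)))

Subexpression sizes:
  U → 6
  R → 5
  π[h](R) → 5
  (U ⋈[d=h] π[h](R)) → 3
  σ[z='q']((U ⋈[d=h] π[h](R))) → 2

|E| = 2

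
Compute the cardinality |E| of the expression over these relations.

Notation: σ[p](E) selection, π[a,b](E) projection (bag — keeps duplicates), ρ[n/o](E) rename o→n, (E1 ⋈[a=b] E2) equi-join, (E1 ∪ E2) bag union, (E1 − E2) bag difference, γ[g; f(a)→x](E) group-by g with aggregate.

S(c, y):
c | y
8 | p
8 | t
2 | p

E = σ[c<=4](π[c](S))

Per-node cardinality:
  S → 3
  π[c](S) → 3
  σ[c<=4](π[c](S)) → 1

|E| = 1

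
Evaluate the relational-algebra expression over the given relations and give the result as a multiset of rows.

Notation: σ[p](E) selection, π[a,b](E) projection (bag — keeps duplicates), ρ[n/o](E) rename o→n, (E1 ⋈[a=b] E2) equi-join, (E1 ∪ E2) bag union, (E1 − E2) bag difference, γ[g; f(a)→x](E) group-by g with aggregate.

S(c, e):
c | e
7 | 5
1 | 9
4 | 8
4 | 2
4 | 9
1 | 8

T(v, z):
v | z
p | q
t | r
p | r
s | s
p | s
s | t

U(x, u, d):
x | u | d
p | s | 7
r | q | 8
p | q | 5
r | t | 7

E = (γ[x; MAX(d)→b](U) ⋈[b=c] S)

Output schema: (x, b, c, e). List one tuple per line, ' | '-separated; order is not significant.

Row counts bottom-up:
  U → 4
  γ[x; MAX(d)→b](U) → 2
  S → 6
  (γ[x; MAX(d)→b](U) ⋈[b=c] S) → 1

== RESULT ==
x | b | c | e
p | 7 | 7 | 5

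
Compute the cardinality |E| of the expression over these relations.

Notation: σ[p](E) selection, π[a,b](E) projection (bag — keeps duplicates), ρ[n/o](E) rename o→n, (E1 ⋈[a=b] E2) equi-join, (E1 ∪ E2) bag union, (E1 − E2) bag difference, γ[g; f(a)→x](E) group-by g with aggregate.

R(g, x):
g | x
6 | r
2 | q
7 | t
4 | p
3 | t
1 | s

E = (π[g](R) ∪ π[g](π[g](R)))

Per-node cardinality:
  R → 6
  π[g](R) → 6
  R → 6
  π[g](R) → 6
  π[g](π[g](R)) → 6
  (π[g](R) ∪ π[g](π[g](R))) → 12

|E| = 12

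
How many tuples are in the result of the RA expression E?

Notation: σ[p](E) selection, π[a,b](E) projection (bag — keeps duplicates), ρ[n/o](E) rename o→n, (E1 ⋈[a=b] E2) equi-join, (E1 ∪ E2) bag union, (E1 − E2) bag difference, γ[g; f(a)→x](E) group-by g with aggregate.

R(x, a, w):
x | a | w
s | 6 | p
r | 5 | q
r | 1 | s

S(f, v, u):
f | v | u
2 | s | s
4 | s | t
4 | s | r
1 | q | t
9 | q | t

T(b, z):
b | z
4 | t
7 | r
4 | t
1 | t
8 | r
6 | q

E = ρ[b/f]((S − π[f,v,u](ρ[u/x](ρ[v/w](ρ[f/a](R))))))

Subexpression sizes:
  S → 5
  R → 3
  ρ[f/a](R) → 3
  ρ[v/w](ρ[f/a](R)) → 3
  ρ[u/x](ρ[v/w](ρ[f/a](R))) → 3
  π[f,v,u](ρ[u/x](ρ[v/w](ρ[f/a](R)))) → 3
  (S − π[f,v,u](ρ[u/x](ρ[v/w](ρ[f/a](R))))) → 5
  ρ[b/f]((S − π[f,v,u](ρ[u/x](ρ[v/w](ρ[f/a](R)))))) → 5

|E| = 5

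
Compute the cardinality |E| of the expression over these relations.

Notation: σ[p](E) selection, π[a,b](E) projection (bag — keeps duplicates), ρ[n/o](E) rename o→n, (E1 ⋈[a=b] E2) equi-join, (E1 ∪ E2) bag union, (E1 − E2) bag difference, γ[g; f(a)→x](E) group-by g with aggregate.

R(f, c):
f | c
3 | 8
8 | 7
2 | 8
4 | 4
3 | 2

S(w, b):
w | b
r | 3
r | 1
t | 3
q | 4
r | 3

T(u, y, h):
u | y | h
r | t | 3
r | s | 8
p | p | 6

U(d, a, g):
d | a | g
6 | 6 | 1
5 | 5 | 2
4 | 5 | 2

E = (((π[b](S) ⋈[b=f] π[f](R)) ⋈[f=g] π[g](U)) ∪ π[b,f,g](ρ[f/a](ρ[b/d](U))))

Row counts bottom-up:
  S → 5
  π[b](S) → 5
  R → 5
  π[f](R) → 5
  (π[b](S) ⋈[b=f] π[f](R)) → 7
  U → 3
  π[g](U) → 3
  ((π[b](S) ⋈[b=f] π[f](R)) ⋈[f=g] π[g](U)) → 0
  U → 3
  ρ[b/d](U) → 3
  ρ[f/a](ρ[b/d](U)) → 3
  π[b,f,g](ρ[f/a](ρ[b/d](U))) → 3
  (((π[b](S) ⋈[b=f] π[f](R)) ⋈[f=g] π[g](U)) ∪ π[b,f,g](ρ[f/a](ρ[b/d](U)))) → 3

|E| = 3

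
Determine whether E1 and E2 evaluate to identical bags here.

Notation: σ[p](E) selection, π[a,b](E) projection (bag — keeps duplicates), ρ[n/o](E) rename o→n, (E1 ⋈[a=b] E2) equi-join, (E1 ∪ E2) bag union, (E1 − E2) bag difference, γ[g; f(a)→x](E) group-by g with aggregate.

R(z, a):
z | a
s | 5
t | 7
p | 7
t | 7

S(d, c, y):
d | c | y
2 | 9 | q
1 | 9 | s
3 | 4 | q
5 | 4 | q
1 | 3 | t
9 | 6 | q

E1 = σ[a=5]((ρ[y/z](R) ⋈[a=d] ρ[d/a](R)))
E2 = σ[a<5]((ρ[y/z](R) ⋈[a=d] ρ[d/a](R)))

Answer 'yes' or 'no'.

E1 subexpression sizes:
  R → 4
  ρ[y/z](R) → 4
  R → 4
  ρ[d/a](R) → 4
  (ρ[y/z](R) ⋈[a=d] ρ[d/a](R)) → 10
  σ[a=5]((ρ[y/z](R) ⋈[a=d] ρ[d/a](R))) → 1
E2 subexpression sizes:
  R → 4
  ρ[y/z](R) → 4
  R → 4
  ρ[d/a](R) → 4
  (ρ[y/z](R) ⋈[a=d] ρ[d/a](R)) → 10
  σ[a<5]((ρ[y/z](R) ⋈[a=d] ρ[d/a](R))) → 0

E1 result:
y | a | z | d
s | 5 | s | 5
E2 result:
y | a | z | d
(0 rows)
Witness: ('s', 5, 's', 5) appears 1× in E1 but 0× in E2.

no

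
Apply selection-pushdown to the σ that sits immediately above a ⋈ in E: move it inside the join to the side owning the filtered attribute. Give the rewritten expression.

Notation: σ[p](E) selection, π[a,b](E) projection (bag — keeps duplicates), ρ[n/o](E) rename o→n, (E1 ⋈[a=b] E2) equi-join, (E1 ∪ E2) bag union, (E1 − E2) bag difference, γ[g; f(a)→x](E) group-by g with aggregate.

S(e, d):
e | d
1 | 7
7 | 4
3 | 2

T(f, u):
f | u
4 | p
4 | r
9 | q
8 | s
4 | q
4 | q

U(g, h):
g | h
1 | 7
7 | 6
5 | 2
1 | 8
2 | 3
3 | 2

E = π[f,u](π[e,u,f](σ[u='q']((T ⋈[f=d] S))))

σ filters on u, owned by the left side.
E' = π[f,u](π[e,u,f]((σ[u='q'](T) ⋈[f=d] S)))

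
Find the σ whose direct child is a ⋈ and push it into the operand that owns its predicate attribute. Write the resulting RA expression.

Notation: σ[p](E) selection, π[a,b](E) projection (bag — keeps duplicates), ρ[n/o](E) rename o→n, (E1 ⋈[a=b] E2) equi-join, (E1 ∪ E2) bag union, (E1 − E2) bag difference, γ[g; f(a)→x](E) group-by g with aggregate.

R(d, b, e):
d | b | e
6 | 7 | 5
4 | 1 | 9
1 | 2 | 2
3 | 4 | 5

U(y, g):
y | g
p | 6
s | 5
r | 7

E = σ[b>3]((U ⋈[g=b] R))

σ filters on b, owned by the right side.
E' = (U ⋈[g=b] σ[b>3](R))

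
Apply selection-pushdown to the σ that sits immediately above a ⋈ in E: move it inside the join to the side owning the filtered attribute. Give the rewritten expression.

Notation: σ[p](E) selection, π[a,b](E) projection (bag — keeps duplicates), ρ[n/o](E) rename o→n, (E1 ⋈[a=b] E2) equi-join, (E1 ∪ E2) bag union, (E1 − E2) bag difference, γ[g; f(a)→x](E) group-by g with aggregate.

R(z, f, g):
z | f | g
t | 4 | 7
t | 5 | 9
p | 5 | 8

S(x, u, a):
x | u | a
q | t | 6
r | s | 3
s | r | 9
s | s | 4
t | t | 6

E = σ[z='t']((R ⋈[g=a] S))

σ filters on z, owned by the left side.
E' = (σ[z='t'](R) ⋈[g=a] S)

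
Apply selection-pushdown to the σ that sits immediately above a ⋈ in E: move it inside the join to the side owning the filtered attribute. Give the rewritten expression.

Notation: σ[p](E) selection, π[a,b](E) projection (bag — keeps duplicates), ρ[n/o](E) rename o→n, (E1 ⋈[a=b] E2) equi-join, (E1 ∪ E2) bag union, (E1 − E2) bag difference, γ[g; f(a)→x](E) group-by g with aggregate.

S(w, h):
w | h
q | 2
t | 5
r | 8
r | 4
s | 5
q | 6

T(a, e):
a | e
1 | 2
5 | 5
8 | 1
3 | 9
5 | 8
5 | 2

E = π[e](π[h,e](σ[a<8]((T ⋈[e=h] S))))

σ filters on a, owned by the left side.
E' = π[e](π[h,e]((σ[a<8](T) ⋈[e=h] S)))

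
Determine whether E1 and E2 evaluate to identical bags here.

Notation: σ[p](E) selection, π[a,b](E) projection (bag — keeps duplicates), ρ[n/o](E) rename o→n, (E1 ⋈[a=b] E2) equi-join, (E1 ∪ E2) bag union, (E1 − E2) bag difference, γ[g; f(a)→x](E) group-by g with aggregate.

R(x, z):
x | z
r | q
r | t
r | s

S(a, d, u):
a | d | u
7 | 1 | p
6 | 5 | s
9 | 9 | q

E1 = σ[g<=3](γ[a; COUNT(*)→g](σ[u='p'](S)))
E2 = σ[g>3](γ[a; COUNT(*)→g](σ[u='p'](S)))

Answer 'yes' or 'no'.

E1 per-node cardinality:
  S → 3
  σ[u='p'](S) → 1
  γ[a; COUNT(*)→g](σ[u='p'](S)) → 1
  σ[g<=3](γ[a; COUNT(*)→g](σ[u='p'](S))) → 1
E2 per-node cardinality:
  S → 3
  σ[u='p'](S) → 1
  γ[a; COUNT(*)→g](σ[u='p'](S)) → 1
  σ[g>3](γ[a; COUNT(*)→g](σ[u='p'](S))) → 0

E1 result:
a | g
7 | 1
E2 result:
a | g
(0 rows)
Witness: (7, 1) appears 1× in E1 but 0× in E2.

no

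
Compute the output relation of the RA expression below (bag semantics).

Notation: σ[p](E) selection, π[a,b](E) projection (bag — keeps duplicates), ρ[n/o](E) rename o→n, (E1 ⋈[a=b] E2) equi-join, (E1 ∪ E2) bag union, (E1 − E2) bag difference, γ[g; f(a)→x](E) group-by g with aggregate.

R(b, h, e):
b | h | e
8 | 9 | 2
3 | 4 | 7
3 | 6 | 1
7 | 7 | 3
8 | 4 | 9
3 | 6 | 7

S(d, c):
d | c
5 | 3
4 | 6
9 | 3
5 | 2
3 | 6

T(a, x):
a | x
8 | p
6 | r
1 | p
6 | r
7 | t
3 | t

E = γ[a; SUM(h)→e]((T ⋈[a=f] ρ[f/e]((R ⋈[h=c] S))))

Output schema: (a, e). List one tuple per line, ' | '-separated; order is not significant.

Stepwise |·|:
  T → 6
  R → 6
  S → 5
  (R ⋈[h=c] S) → 4
  ρ[f/e]((R ⋈[h=c] S)) → 4
  (T ⋈[a=f] ρ[f/e]((R ⋈[h=c] S))) → 4
  γ[a; SUM(h)→e]((T ⋈[a=f] ρ[f/e]((R ⋈[h=c] S)))) → 2

== RESULT ==
a | e
1 | 12
7 | 12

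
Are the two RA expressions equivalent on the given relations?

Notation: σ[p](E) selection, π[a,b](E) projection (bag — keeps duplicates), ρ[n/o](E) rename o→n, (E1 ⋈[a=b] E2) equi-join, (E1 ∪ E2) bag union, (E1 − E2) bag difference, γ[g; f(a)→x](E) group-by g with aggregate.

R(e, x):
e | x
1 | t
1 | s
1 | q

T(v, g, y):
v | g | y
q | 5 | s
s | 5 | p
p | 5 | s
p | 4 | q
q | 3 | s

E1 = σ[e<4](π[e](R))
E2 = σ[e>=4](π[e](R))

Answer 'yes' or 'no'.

E1 stepwise |·|:
  R → 3
  π[e](R) → 3
  σ[e<4](π[e](R)) → 3
E2 stepwise |·|:
  R → 3
  π[e](R) → 3
  σ[e>=4](π[e](R)) → 0

E1 result:
e
1
1
1
E2 result:
e
(0 rows)
Witness: (1,) appears 3× in E1 but 0× in E2.

no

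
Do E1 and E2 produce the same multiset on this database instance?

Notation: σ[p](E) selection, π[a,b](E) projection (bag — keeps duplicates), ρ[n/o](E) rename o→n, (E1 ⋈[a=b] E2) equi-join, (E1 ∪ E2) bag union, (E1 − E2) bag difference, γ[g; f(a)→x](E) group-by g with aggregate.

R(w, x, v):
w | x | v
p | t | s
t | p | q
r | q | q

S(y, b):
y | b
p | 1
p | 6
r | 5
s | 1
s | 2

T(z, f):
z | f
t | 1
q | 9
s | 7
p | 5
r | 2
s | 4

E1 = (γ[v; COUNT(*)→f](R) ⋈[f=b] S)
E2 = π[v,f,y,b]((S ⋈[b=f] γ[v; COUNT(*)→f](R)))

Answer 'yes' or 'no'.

E1 subexpression sizes:
  R → 3
  γ[v; COUNT(*)→f](R) → 2
  S → 5
  (γ[v; COUNT(*)→f](R) ⋈[f=b] S) → 3
E2 subexpression sizes:
  S → 5
  R → 3
  γ[v; COUNT(*)→f](R) → 2
  (S ⋈[b=f] γ[v; COUNT(*)→f](R)) → 3
  π[v,f,y,b]((S ⋈[b=f] γ[v; COUNT(*)→f](R))) → 3

E1 and E2 produce the same multiset:
v | f | y | b
q | 2 | s | 2
s | 1 | p | 1
s | 1 | s | 1

yes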